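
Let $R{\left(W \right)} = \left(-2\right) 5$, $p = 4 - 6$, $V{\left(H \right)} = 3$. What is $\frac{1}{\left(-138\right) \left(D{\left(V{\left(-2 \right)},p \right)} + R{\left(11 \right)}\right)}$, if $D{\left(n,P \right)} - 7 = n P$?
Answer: $\frac{1}{1242} \approx 0.00080515$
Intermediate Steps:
$p = -2$ ($p = 4 - 6 = -2$)
$R{\left(W \right)} = -10$
$D{\left(n,P \right)} = 7 + P n$ ($D{\left(n,P \right)} = 7 + n P = 7 + P n$)
$\frac{1}{\left(-138\right) \left(D{\left(V{\left(-2 \right)},p \right)} + R{\left(11 \right)}\right)} = \frac{1}{\left(-138\right) \left(\left(7 - 6\right) - 10\right)} = \frac{1}{\left(-138\right) \left(1 - 10\right)} = \frac{1}{\left(-138\right) \left(-9\right)} = \frac{1}{1242}$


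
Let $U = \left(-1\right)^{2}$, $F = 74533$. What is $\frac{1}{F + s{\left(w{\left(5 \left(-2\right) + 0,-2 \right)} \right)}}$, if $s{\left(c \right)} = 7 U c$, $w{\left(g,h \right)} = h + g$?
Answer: $\frac{1}{74449} \approx 1.3432 \cdot 10^{-5}$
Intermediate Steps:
$U = 1$
$w{\left(g,h \right)} = g + h$
$s{\left(c \right)} = 7 c$ ($s{\left(c \right)} = 7 \cdot 1 c = 7 c$)
$\frac{1}{F + s{\left(w{\left(5 \left(-2\right) + 0,-2 \right)} \right)}} = \frac{1}{74533 + 7 \left(\left(5 \left(-2\right) + 0\right) - 2\right)} = \frac{1}{74533 + 7 \left(\left(-10 + 0\right) - 2\right)} = \frac{1}{74533 + 7 \left(-10 - 2\right)} = \frac{1}{74533 + 7 \left(-12\right)} = \frac{1}{74533 - 84} = \frac{1}{74449}$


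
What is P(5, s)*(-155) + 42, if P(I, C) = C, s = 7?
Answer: -1043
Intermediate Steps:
P(5, s)*(-155) + 42 = 7*(-155) + 42 = -1085 + 42 = -1043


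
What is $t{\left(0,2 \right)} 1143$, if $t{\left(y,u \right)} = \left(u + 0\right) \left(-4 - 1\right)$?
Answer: $-11430$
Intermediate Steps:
$t{\left(y,u \right)} = - 5 u$ ($t{\left(y,u \right)} = u \left(-5\right) = - 5 u$)
$t{\left(0,2 \right)} 1143 = \left(-5\right) 2 \cdot 1143 = \left(-10\right) 1143 = -11430$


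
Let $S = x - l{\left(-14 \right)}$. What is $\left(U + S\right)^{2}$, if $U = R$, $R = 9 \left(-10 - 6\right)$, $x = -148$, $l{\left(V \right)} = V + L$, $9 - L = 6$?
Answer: $78961$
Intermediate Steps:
$L = 3$ ($L = 9 - 6 = 3$)
$l{\left(V \right)} = 3 + V$ ($l{\left(V \right)} = V + 3 = 3 + V$)
$R = -144$ ($R = 9 \left(-16\right) = -144$)
$U = -144$
$S = -137$ ($S = -148 - \left(3 - 14\right) = -148 - -11 = -148 + 11 = -137$)
$\left(U + S\right)^{2} = \left(-144 - 137\right)^{2} = \left(-281\right)^{2} = 78961$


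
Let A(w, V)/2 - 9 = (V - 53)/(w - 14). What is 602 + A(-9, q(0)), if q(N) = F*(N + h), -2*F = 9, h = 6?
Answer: 14420/23 ≈ 626.96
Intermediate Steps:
F = -9/2 (F = -½*9 = -9/2 ≈ -4.5000)
q(N) = -27 - 9*N/2 (q(N) = -9*(N + 6)/2 = -9*(6 + N)/2 = -27 - 9*N/2)
A(w, V) = 18 + 2*(-53 + V)/(-14 + w) (A(w, V) = 18 + 2*((V - 53)/(w - 14)) = 18 + 2*((-53 + V)/(-14 + w)) = 18 + 2*(-53 + V)/(-14 + w))
602 + A(-9, q(0)) = 602 + 2*(-179 + (-27 - 9/2*0) + 9*(-9))/(-14 - 9) = 602 + 2*(-179 + (-27 + 0) - 81)/(-23) = 602 + 2*(-1/23)*(-179 - 27 - 81) = 602 + 2*(-1/23)*(-287) = 602 + 574/23 = 14420/23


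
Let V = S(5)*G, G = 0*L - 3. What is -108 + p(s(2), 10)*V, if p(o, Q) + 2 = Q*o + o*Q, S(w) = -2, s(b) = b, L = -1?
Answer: 120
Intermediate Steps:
p(o, Q) = -2 + 2*Q*o (p(o, Q) = -2 + (Q*o + o*Q) = -2 + (Q*o + Q*o) = -2 + 2*Q*o)
G = -3 (G = 0*(-1) - 3 = 0 - 3 = -3)
V = 6 (V = -2*(-3) = 6)
-108 + p(s(2), 10)*V = -108 + (-2 + 2*10*2)*6 = -108 + (-2 + 40)*6 = -108 + 38*6 = -108 + 228 = 120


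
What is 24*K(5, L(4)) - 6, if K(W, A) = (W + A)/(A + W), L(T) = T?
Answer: 18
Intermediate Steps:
K(W, A) = 1 (K(W, A) = (A + W)/(A + W) = 1)
24*K(5, L(4)) - 6 = 24*1 - 6 = 24 - 6 = 18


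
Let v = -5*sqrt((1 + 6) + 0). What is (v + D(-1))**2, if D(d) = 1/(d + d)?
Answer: 701/4 + 5*sqrt(7) ≈ 188.48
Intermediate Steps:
D(d) = 1/(2*d)
v = -5*sqrt(7) (v = -5*sqrt(7 + 0) = -5*sqrt(7) ≈ -13.229)
(v + D(-1))**2 = (-5*sqrt(7) + (1/2)/(-1))**2 = (-5*sqrt(7) + (1/2)*(-1))**2 = (-5*sqrt(7) - 1/2)**2 = (-1/2 - 5*sqrt(7))**2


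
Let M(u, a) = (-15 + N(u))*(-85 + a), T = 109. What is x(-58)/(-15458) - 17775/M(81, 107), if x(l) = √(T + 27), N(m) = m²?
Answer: -5925/48004 - √34/7729 ≈ -0.12418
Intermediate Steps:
x(l) = 2*√34 (x(l) = √(109 + 27) = √136 = 2*√34)
M(u, a) = (-85 + a)*(-15 + u²) (M(u, a) = (-15 + u²)*(-85 + a) = (-85 + a)*(-15 + u²))
x(-58)/(-15458) - 17775/M(81, 107) = (2*√34)/(-15458) - 17775/(1275 - 85*81² - 15*107 + 107*81²) = (2*√34)*(-1/15458) - 17775/(1275 - 85*6561 - 1605 + 107*6561) = -√34/7729 - 17775/(1275 - 557685 - 1605 + 702027) = -√34/7729 - 17775/144012 = -√34/7729 - 17775*1/144012 = -√34/7729 - 5925/48004 = -5925/48004 - √34/7729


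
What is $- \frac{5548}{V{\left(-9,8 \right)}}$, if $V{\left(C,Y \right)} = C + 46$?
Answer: $- \frac{5548}{37} \approx -149.95$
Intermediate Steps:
$V{\left(C,Y \right)} = 46 + C$
$- \frac{5548}{V{\left(-9,8 \right)}} = - \frac{5548}{46 - 9} = - \frac{5548}{37}$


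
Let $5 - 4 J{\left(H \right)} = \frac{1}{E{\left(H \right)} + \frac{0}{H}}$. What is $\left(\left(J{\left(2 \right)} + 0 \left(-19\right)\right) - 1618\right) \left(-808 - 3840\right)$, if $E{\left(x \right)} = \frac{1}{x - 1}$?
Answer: $7515816$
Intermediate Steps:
$E{\left(x \right)} = \frac{1}{-1 + x}$
$J{\left(H \right)} = \frac{3}{2} - \frac{H}{4}$ ($J{\left(H \right)} = \frac{5}{4} - \frac{1}{4 \left(\frac{1}{-1 + H} + \frac{0}{H}\right)} = \frac{5}{4} - \frac{1}{4 \left(\frac{1}{-1 + H} + 0\right)} = \frac{5}{4} - \frac{1}{4 \frac{1}{-1 + H}} = \frac{5}{4} - \frac{-1 + H}{4} = \frac{5}{4} - \left(- \frac{1}{4} + \frac{H}{4}\right) = \frac{3}{2} - \frac{H}{4}$)
$\left(\left(J{\left(2 \right)} + 0 \left(-19\right)\right) - 1618\right) \left(-808 - 3840\right) = \left(\left(\left(\frac{3}{2} - \frac{1}{2}\right) + 0 \left(-19\right)\right) - 1618\right) \left(-808 - 3840\right) = \left(\left(\left(\frac{3}{2} - \frac{1}{2}\right) + 0\right) - 1618\right) \left(-4648\right) = \left(\left(1 + 0\right) - 1618\right) \left(-4648\right) = \left(1 - 1618\right) \left(-4648\right) = \left(-1617\right) \left(-4648\right) = 7515816$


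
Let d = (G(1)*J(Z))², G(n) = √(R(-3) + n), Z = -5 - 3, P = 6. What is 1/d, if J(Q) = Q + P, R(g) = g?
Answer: -⅛ ≈ -0.12500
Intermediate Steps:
Z = -8
G(n) = √(-3 + n)
J(Q) = 6 + Q (J(Q) = Q + 6 = 6 + Q)
d = -8 (d = (√(-3 + 1)*(6 - 8))² = (√(-2)*(-2))² = ((I*√2)*(-2))² = (-2*I*√2)² = -8)
1/d = 1/(-8) = -⅛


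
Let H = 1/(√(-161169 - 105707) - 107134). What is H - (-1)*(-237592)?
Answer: -9952816314247/41890368 - I*√66719/5738980416 ≈ -2.3759e+5 - 4.5008e-8*I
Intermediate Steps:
H = 1/(-107134 + 2*I*√66719) (H = 1/(√(-266876) - 107134) = 1/(2*I*√66719 - 107134) = 1/(-107134 + 2*I*√66719) ≈ -9.3339e-6 - 4.501e-8*I)
H - (-1)*(-237592) = (-391/41890368 - I*√66719/5738980416) - (-1)*(-237592) = (-391/41890368 - I*√66719/5738980416) - 1*237592 = (-391/41890368 - I*√66719/5738980416) - 237592 = -9952816314247/41890368 - I*√66719/5738980416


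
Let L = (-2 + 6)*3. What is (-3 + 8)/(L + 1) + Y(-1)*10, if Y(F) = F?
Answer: -125/13 ≈ -9.6154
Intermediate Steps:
L = 12 (L = 4*3 = 12)
(-3 + 8)/(L + 1) + Y(-1)*10 = (-3 + 8)/(12 + 1) - 1*10 = 5/13 - 10 = -125/13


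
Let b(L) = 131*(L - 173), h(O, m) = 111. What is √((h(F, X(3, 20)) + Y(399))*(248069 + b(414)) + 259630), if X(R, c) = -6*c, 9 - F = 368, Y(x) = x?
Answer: √142876030 ≈ 11953.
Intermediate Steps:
F = -359 (F = 9 - 1*368 = 9 - 368 = -359)
b(L) = -22663 + 131*L (b(L) = 131*(-173 + L) = -22663 + 131*L)
√((h(F, X(3, 20)) + Y(399))*(248069 + b(414)) + 259630) = √((111 + 399)*(248069 + (-22663 + 131*414)) + 259630) = √(510*(248069 + (-22663 + 54234)) + 259630) = √(510*(248069 + 31571) + 259630) = √(510*279640 + 259630) = √(142616400 + 259630) = √142876030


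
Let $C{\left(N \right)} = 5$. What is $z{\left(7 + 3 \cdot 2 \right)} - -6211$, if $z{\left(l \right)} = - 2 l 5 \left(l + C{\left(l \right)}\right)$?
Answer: $3871$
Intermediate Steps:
$z{\left(l \right)} = - 10 l \left(5 + l\right)$ ($z{\left(l \right)} = - 2 l 5 \left(l + 5\right) = - 10 l \left(5 + l\right)$)
$z{\left(7 + 3 \cdot 2 \right)} - -6211 = - 10 \left(7 + 3 \cdot 2\right) \left(5 + \left(7 + 3 \cdot 2\right)\right) - -6211 = - 10 \left(7 + 6\right) \left(5 + \left(7 + 6\right)\right) + 6211 = \left(-10\right) 13 \left(5 + 13\right) + 6211 = \left(-10\right) 13 \cdot 18 + 6211 = -2340 + 6211 = 3871$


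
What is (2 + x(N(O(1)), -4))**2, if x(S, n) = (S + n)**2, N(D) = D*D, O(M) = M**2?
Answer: 121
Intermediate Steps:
N(D) = D**2
(2 + x(N(O(1)), -4))**2 = (2 + ((1**2)**2 - 4)**2)**2 = (2 + (1**2 - 4)**2)**2 = (2 + (1 - 4)**2)**2 = (2 + (-3)**2)**2 = (2 + 9)**2 = 11**2 = 121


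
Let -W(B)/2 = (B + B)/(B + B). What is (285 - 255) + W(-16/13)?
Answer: 28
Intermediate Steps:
W(B) = -2 (W(B) = -2*(B + B)/(B + B) = -2*2*B/(2*B) = -2*2*B*1/(2*B) = -2*1 = -2)
(285 - 255) + W(-16/13) = (285 - 255) - 2 = 30 - 2 = 28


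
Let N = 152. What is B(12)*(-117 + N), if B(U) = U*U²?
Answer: 60480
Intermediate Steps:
B(U) = U³
B(12)*(-117 + N) = 12³*(-117 + 152) = 1728*35 = 60480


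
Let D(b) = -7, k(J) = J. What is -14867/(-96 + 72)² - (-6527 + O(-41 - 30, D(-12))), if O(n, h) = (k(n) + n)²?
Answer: -7869779/576 ≈ -13663.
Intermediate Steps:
O(n, h) = 4*n² (O(n, h) = (n + n)² = (2*n)² = 4*n²)
-14867/(-96 + 72)² - (-6527 + O(-41 - 30, D(-12))) = -14867/(-96 + 72)² - (-6527 + 4*(-41 - 30)²) = -14867/((-24)²) - (-6527 + 4*(-71)²) = -14867/576 - (-6527 + 4*5041) = -14867*1/576 - (-6527 + 20164) = -14867/576 - 1*13637 = -14867/576 - 13637 = -7869779/576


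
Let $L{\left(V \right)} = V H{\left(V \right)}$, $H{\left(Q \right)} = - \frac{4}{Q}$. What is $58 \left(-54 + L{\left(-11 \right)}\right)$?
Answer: $-3364$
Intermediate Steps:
$L{\left(V \right)} = -4$ ($L{\left(V \right)} = V \left(- \frac{4}{V}\right) = -4$)
$58 \left(-54 + L{\left(-11 \right)}\right) = 58 \left(-54 - 4\right) = 58 \left(-58\right) = -3364$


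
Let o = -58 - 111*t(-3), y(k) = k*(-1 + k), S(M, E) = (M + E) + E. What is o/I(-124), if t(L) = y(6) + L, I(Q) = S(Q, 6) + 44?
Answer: 3055/68 ≈ 44.926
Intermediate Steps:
S(M, E) = M + 2*E (S(M, E) = (E + M) + E = M + 2*E)
I(Q) = 56 + Q (I(Q) = (Q + 2*6) + 44 = (Q + 12) + 44 = (12 + Q) + 44 = 56 + Q)
t(L) = 30 + L (t(L) = 6*(-1 + 6) + L = 6*5 + L = 30 + L)
o = -3055 (o = -58 - 111*(30 - 3) = -58 - 111*27 = -58 - 2997 = -3055)
o/I(-124) = -3055/(56 - 124) = -3055/(-68) = -3055*(-1/68) = 3055/68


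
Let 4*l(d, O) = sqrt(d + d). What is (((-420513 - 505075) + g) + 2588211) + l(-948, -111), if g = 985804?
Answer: 2648427 + I*sqrt(474)/2 ≈ 2.6484e+6 + 10.886*I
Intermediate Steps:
l(d, O) = sqrt(2)*sqrt(d)/4 (l(d, O) = sqrt(d + d)/4 = sqrt(2*d)/4 = (sqrt(2)*sqrt(d))/4 = sqrt(2)*sqrt(d)/4)
(((-420513 - 505075) + g) + 2588211) + l(-948, -111) = (((-420513 - 505075) + 985804) + 2588211) + sqrt(2)*sqrt(-948)/4 = ((-925588 + 985804) + 2588211) + sqrt(2)*(2*I*sqrt(237))/4 = (60216 + 2588211) + I*sqrt(474)/2 = 2648427 + I*sqrt(474)/2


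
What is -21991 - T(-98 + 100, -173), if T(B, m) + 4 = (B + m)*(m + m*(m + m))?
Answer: 10184148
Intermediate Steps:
T(B, m) = -4 + (B + m)*(m + 2*m²) (T(B, m) = -4 + (B + m)*(m + m*(m + m)) = -4 + (B + m)*(m + m*(2*m)) = -4 + (B + m)*(m + 2*m²))
-21991 - T(-98 + 100, -173) = -21991 - (-4 + (-173)² + 2*(-173)³ + (-98 + 100)*(-173) + 2*(-98 + 100)*(-173)²) = -21991 - (-4 + 29929 + 2*(-5177717) + 2*(-173) + 2*2*29929) = -21991 - (-4 + 29929 - 10355434 - 346 + 119716) = -21991 - 1*(-10206139) = -21991 + 10206139 = 10184148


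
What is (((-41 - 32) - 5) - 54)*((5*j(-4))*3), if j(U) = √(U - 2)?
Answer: -1980*I*√6 ≈ -4850.0*I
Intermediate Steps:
j(U) = √(-2 + U)
(((-41 - 32) - 5) - 54)*((5*j(-4))*3) = (((-41 - 32) - 5) - 54)*((5*√(-2 - 4))*3) = ((-73 - 5) - 54)*((5*√(-6))*3) = (-78 - 54)*((5*(I*√6))*3) = -132*5*I*√6*3 = -1980*I*√6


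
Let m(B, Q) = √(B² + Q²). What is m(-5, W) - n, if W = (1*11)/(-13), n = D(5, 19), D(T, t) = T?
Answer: -5 + √4346/13 ≈ 0.071092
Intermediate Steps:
n = 5
W = -11/13 (W = 11*(-1/13) = -11/13 ≈ -0.84615)
m(-5, W) - n = √((-5)² + (-11/13)²) - 1*5 = √(25 + 121/169) - 5 = √(4346/169) - 5 = √4346/13 - 5 = -5 + √4346/13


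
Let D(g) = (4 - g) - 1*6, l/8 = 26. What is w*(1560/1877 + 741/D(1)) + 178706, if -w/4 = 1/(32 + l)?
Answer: 20126331779/112620 ≈ 1.7871e+5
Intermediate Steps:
l = 208 (l = 8*26 = 208)
D(g) = -2 - g (D(g) = (4 - g) - 6 = -2 - g)
w = -1/60 (w = -4/(32 + 208) = -4/240 = -4*1/240 = -1/60 ≈ -0.016667)
w*(1560/1877 + 741/D(1)) + 178706 = -(1560/1877 + 741/(-2 - 1*1))/60 + 178706 = -(1560*(1/1877) + 741/(-2 - 1))/60 + 178706 = -(1560/1877 + 741/(-3))/60 + 178706 = -(1560/1877 + 741*(-⅓))/60 + 178706 = -(1560/1877 - 247)/60 + 178706 = -1/60*(-462059/1877) + 178706 = 462059/112620 + 178706 = 20126331779/112620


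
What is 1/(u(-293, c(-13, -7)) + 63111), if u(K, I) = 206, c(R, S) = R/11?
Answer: 1/63317 ≈ 1.5794e-5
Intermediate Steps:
c(R, S) = R/11 (c(R, S) = R*(1/11) = R/11)
1/(u(-293, c(-13, -7)) + 63111) = 1/(206 + 63111) = 1/63317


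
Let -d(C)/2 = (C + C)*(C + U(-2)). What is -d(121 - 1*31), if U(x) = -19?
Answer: 25560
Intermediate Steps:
d(C) = -4*C*(-19 + C) (d(C) = -2*(C + C)*(C - 19) = -2*2*C*(-19 + C) = -4*C*(-19 + C))
-d(121 - 1*31) = -4*(121 - 1*31)*(19 - (121 - 1*31)) = -4*(121 - 31)*(19 - (121 - 31)) = -4*90*(19 - 1*90) = -4*90*(19 - 90) = -4*90*(-71) = -1*(-25560) = 25560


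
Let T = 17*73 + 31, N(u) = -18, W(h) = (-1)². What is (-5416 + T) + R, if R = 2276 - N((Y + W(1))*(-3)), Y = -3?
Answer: -1850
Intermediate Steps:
W(h) = 1
R = 2294 (R = 2276 - 1*(-18) = 2276 + 18 = 2294)
T = 1272 (T = 1241 + 31 = 1272)
(-5416 + T) + R = (-5416 + 1272) + 2294 = -4144 + 2294 = -1850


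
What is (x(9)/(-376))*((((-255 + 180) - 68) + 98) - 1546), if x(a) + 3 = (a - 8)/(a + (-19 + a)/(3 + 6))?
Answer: -81141/6674 ≈ -12.158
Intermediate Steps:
x(a) = -3 + (-8 + a)/(-19/9 + 10*a/9) (x(a) = -3 + (a - 8)/(a + (-19 + a)/(3 + 6)) = -3 + (-8 + a)/(a + (-19 + a)/9) = -3 + (-8 + a)/(a + (-19 + a)*(⅑)) = -3 + (-8 + a)/(a + (-19/9 + a/9)) = -3 + (-8 + a)/(-19/9 + 10*a/9))
(x(9)/(-376))*((((-255 + 180) - 68) + 98) - 1546) = ((3*(-5 - 7*9)/(-19 + 10*9))/(-376))*((((-255 + 180) - 68) + 98) - 1546) = ((3*(-5 - 63)/(-19 + 90))*(-1/376))*(((-75 - 68) + 98) - 1546) = ((3*(-68)/71)*(-1/376))*((-143 + 98) - 1546) = ((3*(1/71)*(-68))*(-1/376))*(-45 - 1546) = -204/71*(-1/376)*(-1591) = (51/6674)*(-1591) = -81141/6674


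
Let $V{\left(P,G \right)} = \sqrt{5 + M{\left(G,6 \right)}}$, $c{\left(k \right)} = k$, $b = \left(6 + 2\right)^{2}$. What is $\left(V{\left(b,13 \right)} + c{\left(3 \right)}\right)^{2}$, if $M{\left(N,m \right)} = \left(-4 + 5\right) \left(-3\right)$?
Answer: $\left(3 + \sqrt{2}\right)^{2} \approx 19.485$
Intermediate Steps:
$b = 64$ ($b = 8^{2} = 64$)
$M{\left(N,m \right)} = -3$ ($M{\left(N,m \right)} = 1 \left(-3\right) = -3$)
$V{\left(P,G \right)} = \sqrt{2}$ ($V{\left(P,G \right)} = \sqrt{5 - 3} = \sqrt{2}$)
$\left(V{\left(b,13 \right)} + c{\left(3 \right)}\right)^{2} = \left(\sqrt{2} + 3\right)^{2} = \left(3 + \sqrt{2}\right)^{2}$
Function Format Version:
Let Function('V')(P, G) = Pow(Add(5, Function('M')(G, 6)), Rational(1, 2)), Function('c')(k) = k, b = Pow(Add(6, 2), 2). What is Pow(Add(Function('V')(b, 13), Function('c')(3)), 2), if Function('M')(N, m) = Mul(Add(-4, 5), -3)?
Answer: Pow(Add(3, Pow(2, Rational(1, 2))), 2) ≈ 19.485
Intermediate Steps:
b = 64 (b = Pow(8, 2) = 64)
Function('M')(N, m) = -3 (Function('M')(N, m) = Mul(1, -3) = -3)
Function('V')(P, G) = Pow(2, Rational(1, 2)) (Function('V')(P, G) = Pow(Add(5, -3), Rational(1, 2)) = Pow(2, Rational(1, 2)))
Pow(Add(Function('V')(b, 13), Function('c')(3)), 2) = Pow(Add(Pow(2, Rational(1, 2)), 3), 2) = Pow(Add(3, Pow(2, Rational(1, 2))), 2)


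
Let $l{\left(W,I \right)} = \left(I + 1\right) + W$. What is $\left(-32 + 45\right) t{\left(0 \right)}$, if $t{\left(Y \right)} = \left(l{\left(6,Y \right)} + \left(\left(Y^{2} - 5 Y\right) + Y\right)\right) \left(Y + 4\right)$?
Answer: $364$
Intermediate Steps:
$l{\left(W,I \right)} = 1 + I + W$ ($l{\left(W,I \right)} = \left(1 + I\right) + W = 1 + I + W$)
$t{\left(Y \right)} = \left(4 + Y\right) \left(7 + Y^{2} - 3 Y\right)$ ($t{\left(Y \right)} = \left(\left(1 + Y + 6\right) + \left(\left(Y^{2} - 5 Y\right) + Y\right)\right) \left(Y + 4\right) = \left(\left(7 + Y\right) + \left(Y^{2} - 4 Y\right)\right) \left(4 + Y\right) = \left(7 + Y^{2} - 3 Y\right) \left(4 + Y\right) = \left(4 + Y\right) \left(7 + Y^{2} - 3 Y\right)$)
$\left(-32 + 45\right) t{\left(0 \right)} = \left(-32 + 45\right) \left(28 + 0^{2} + 0^{3} - 0\right) = 13 \left(28 + 0 + 0 + 0\right) = 13 \cdot 28 = 364$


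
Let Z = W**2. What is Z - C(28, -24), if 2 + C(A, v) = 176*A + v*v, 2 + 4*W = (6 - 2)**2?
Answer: -21959/4 ≈ -5489.8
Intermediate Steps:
W = 7/2 (W = -1/2 + (6 - 2)**2/4 = -1/2 + (1/4)*4**2 = -1/2 + (1/4)*16 = -1/2 + 4 = 7/2 ≈ 3.5000)
C(A, v) = -2 + v**2 + 176*A (C(A, v) = -2 + (176*A + v*v) = -2 + (176*A + v**2) = -2 + (v**2 + 176*A) = -2 + v**2 + 176*A)
Z = 49/4 (Z = (7/2)**2 = 49/4 ≈ 12.250)
Z - C(28, -24) = 49/4 - (-2 + (-24)**2 + 176*28) = 49/4 - (-2 + 576 + 4928) = 49/4 - 1*5502 = 49/4 - 5502 = -21959/4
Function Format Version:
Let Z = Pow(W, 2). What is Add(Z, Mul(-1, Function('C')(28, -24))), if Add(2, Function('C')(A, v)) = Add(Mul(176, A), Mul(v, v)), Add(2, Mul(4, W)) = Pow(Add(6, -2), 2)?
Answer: Rational(-21959, 4) ≈ -5489.8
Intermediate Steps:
W = Rational(7, 2) (W = Add(Rational(-1, 2), Mul(Rational(1, 4), Pow(Add(6, -2), 2))) = Add(Rational(-1, 2), Mul(Rational(1, 4), Pow(4, 2))) = Add(Rational(-1, 2), Mul(Rational(1, 4), 16)) = Add(Rational(-1, 2), 4) = Rational(7, 2) ≈ 3.5000)
Function('C')(A, v) = Add(-2, Pow(v, 2), Mul(176, A)) (Function('C')(A, v) = Add(-2, Add(Mul(176, A), Mul(v, v))) = Add(-2, Add(Mul(176, A), Pow(v, 2))) = Add(-2, Add(Pow(v, 2), Mul(176, A))) = Add(-2, Pow(v, 2), Mul(176, A)))
Z = Rational(49, 4) (Z = Pow(Rational(7, 2), 2) = Rational(49, 4) ≈ 12.250)
Add(Z, Mul(-1, Function('C')(28, -24))) = Add(Rational(49, 4), Mul(-1, Add(-2, Pow(-24, 2), Mul(176, 28)))) = Add(Rational(49, 4), Mul(-1, Add(-2, 576, 4928))) = Add(Rational(49, 4), Mul(-1, 5502)) = Add(Rational(49, 4), -5502) = Rational(-21959, 4)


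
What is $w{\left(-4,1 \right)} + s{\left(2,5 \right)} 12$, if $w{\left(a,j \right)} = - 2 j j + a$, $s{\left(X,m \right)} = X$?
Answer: $18$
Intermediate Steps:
$w{\left(a,j \right)} = a - 2 j^{2}$ ($w{\left(a,j \right)} = - 2 j^{2} + a = a - 2 j^{2}$)
$w{\left(-4,1 \right)} + s{\left(2,5 \right)} 12 = \left(-4 - 2 \cdot 1^{2}\right) + 2 \cdot 12 = \left(-4 - 2\right) + 24 = -6 + 24 = 18$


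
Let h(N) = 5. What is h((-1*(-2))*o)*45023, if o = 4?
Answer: 225115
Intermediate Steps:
h((-1*(-2))*o)*45023 = 5*45023 = 225115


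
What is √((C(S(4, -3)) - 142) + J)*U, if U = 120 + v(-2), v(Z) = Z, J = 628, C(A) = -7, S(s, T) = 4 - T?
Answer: 118*√479 ≈ 2582.6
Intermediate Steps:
U = 118 (U = 120 - 2 = 118)
√((C(S(4, -3)) - 142) + J)*U = √((-7 - 142) + 628)*118 = √(-149 + 628)*118 = √479*118 = 118*√479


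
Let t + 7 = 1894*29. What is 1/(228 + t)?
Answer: 1/55147 ≈ 1.8133e-5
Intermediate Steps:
t = 54919 (t = -7 + 1894*29 = -7 + 54926 = 54919)
1/(228 + t) = 1/(228 + 54919) = 1/55147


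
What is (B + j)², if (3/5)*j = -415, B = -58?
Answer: 5058001/9 ≈ 5.6200e+5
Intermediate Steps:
j = -2075/3 (j = (5/3)*(-415) = -2075/3 ≈ -691.67)
(B + j)² = (-58 - 2075/3)² = (-2249/3)² = 5058001/9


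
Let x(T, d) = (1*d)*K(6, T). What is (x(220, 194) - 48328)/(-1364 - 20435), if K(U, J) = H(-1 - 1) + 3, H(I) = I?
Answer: 48134/21799 ≈ 2.2081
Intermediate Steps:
K(U, J) = 1 (K(U, J) = (-1 - 1) + 3 = -2 + 3 = 1)
x(T, d) = d (x(T, d) = (1*d)*1 = d*1 = d)
(x(220, 194) - 48328)/(-1364 - 20435) = (194 - 48328)/(-1364 - 20435) = -48134/(-21799) = -48134*(-1/21799) = 48134/21799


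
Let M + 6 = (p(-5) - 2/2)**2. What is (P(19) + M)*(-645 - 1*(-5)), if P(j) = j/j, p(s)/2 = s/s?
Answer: 2560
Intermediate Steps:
p(s) = 2 (p(s) = 2*(s/s) = 2*1 = 2)
P(j) = 1
M = -5 (M = -6 + (2 - 2/2)**2 = -6 + (2 - 2*1/2)**2 = -6 + (2 - 1)**2 = -6 + 1**2 = -6 + 1 = -5)
(P(19) + M)*(-645 - 1*(-5)) = (1 - 5)*(-645 - 1*(-5)) = -4*(-645 + 5) = -4*(-640) = 2560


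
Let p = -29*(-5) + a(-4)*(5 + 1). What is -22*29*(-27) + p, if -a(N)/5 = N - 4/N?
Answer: 17461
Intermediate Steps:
a(N) = -5*N + 20/N (a(N) = -5*(N - 4/N) = -5*N + 20/N)
p = 235 (p = -29*(-5) + (-5*(-4) + 20/(-4))*(5 + 1) = 145 + (20 + 20*(-¼))*6 = 145 + (20 - 5)*6 = 145 + 15*6 = 145 + 90 = 235)
-22*29*(-27) + p = -22*29*(-27) + 235 = -638*(-27) + 235 = 17226 + 235 = 17461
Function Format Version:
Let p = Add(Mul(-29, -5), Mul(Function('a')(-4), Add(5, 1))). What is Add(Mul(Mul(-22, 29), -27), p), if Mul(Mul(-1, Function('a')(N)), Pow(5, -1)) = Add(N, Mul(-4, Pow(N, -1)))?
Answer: 17461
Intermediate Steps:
Function('a')(N) = Add(Mul(-5, N), Mul(20, Pow(N, -1))) (Function('a')(N) = Mul(-5, Add(N, Mul(-4, Pow(N, -1)))) = Add(Mul(-5, N), Mul(20, Pow(N, -1))))
p = 235 (p = Add(Mul(-29, -5), Mul(Add(Mul(-5, -4), Mul(20, Pow(-4, -1))), Add(5, 1))) = Add(145, Mul(Add(20, Mul(20, Rational(-1, 4))), 6)) = Add(145, Mul(Add(20, -5), 6)) = Add(145, Mul(15, 6)) = Add(145, 90) = 235)
Add(Mul(Mul(-22, 29), -27), p) = Add(Mul(Mul(-22, 29), -27), 235) = Add(Mul(-638, -27), 235) = Add(17226, 235) = 17461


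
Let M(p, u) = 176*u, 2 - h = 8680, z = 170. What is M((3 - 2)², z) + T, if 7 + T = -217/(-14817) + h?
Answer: 314639212/14817 ≈ 21235.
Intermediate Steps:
h = -8678 (h = 2 - 1*8680 = 2 - 8680 = -8678)
T = -128685428/14817 (T = -7 + (-217/(-14817) - 8678) = -7 + (-217*(-1/14817) - 8678) = -7 + (217/14817 - 8678) = -7 - 128581709/14817 = -128685428/14817 ≈ -8685.0)
M((3 - 2)², z) + T = 176*170 - 128685428/14817 = 29920 - 128685428/14817 = 314639212/14817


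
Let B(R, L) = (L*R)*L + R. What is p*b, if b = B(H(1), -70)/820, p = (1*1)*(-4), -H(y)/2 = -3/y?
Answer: -29406/205 ≈ -143.44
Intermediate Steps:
H(y) = 6/y (H(y) = -(-6)/y = 6/y)
B(R, L) = R + R*L² (B(R, L) = R*L² + R = R + R*L²)
p = -4 (p = 1*(-4) = -4)
b = 14703/410 (b = ((6/1)*(1 + (-70)²))/820 = ((6*1)*(1 + 4900))*(1/820) = (6*4901)*(1/820) = 29406*(1/820) = 14703/410 ≈ 35.861)
p*b = -4*14703/410 = -29406/205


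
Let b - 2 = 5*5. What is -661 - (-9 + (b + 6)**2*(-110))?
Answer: 119138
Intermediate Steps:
b = 27 (b = 2 + 5*5 = 2 + 25 = 27)
-661 - (-9 + (b + 6)**2*(-110)) = -661 - (-9 + (27 + 6)**2*(-110)) = -661 - (-9 + 33**2*(-110)) = -661 - (-9 + 1089*(-110)) = -661 - (-9 - 119790) = -661 - 1*(-119799) = -661 + 119799 = 119138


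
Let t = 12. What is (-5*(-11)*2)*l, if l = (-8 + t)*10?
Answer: 4400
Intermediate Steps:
l = 40 (l = (-8 + 12)*10 = 4*10 = 40)
(-5*(-11)*2)*l = (-5*(-11)*2)*40 = (55*2)*40 = 110*40 = 4400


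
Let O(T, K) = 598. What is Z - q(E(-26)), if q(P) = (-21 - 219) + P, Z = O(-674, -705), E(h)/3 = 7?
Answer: 817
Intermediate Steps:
E(h) = 21 (E(h) = 3*7 = 21)
Z = 598
q(P) = -240 + P
Z - q(E(-26)) = 598 - (-240 + 21) = 598 - 1*(-219) = 598 + 219 = 817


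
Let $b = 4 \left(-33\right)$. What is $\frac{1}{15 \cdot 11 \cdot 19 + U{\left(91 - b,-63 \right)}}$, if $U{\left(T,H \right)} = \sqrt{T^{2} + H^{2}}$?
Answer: $\frac{3135}{9774527} - \frac{\sqrt{53698}}{9774527} \approx 0.00029702$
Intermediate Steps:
$b = -132$
$U{\left(T,H \right)} = \sqrt{H^{2} + T^{2}}$
$\frac{1}{15 \cdot 11 \cdot 19 + U{\left(91 - b,-63 \right)}} = \frac{1}{15 \cdot 11 \cdot 19 + \sqrt{\left(-63\right)^{2} + \left(91 - -132\right)^{2}}} = \frac{1}{165 \cdot 19 + \sqrt{3969 + \left(91 + 132\right)^{2}}} = \frac{1}{3135 + \sqrt{3969 + 223^{2}}} = \frac{1}{3135 + \sqrt{3969 + 49729}} = \frac{1}{3135 + \sqrt{53698}}$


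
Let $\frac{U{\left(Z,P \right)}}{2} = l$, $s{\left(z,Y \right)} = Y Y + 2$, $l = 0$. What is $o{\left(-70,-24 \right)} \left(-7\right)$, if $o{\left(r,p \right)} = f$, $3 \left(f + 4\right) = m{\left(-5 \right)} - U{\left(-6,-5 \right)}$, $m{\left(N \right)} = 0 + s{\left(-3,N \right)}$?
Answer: $-35$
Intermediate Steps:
$s{\left(z,Y \right)} = 2 + Y^{2}$ ($s{\left(z,Y \right)} = Y^{2} + 2 = 2 + Y^{2}$)
$U{\left(Z,P \right)} = 0$ ($U{\left(Z,P \right)} = 2 \cdot 0 = 0$)
$m{\left(N \right)} = 2 + N^{2}$ ($m{\left(N \right)} = 0 + \left(2 + N^{2}\right) = 2 + N^{2}$)
$f = 5$ ($f = -4 + \frac{\left(2 + \left(-5\right)^{2}\right) - 0}{3} = -4 + \frac{\left(2 + 25\right) + 0}{3} = -4 + \frac{27 + 0}{3} = -4 + \frac{1}{3} \cdot 27 = -4 + 9 = 5$)
$o{\left(r,p \right)} = 5$
$o{\left(-70,-24 \right)} \left(-7\right) = 5 \left(-7\right) = -35$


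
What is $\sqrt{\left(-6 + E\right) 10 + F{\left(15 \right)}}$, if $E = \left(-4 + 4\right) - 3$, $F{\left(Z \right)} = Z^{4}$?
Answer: $3 \sqrt{5615} \approx 224.8$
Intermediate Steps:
$E = -3$ ($E = 0 - 3 = -3$)
$\sqrt{\left(-6 + E\right) 10 + F{\left(15 \right)}} = \sqrt{\left(-6 - 3\right) 10 + 15^{4}} = \sqrt{\left(-9\right) 10 + 50625} = \sqrt{-90 + 50625} = \sqrt{50535} = 3 \sqrt{5615}$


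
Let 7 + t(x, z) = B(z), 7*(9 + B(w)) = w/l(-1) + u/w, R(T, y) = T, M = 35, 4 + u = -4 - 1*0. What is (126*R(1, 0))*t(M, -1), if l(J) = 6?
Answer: -1875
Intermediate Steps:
u = -8 (u = -4 + (-4 - 1*0) = -4 + (-4 + 0) = -4 - 4 = -8)
B(w) = -9 - 8/(7*w) + w/42 (B(w) = -9 + (w/6 - 8/w)/7 = -9 + (-8/w + w/6)/7 = -9 + (-8/(7*w) + w/42) = -9 - 8/(7*w) + w/42)
t(x, z) = -7 + (-48 + z*(-378 + z))/(42*z)
(126*R(1, 0))*t(M, -1) = (126*1)*((1/42)*(-48 - (-672 - 1))/(-1)) = 126*((1/42)*(-1)*(-48 - 1*(-673))) = 126*((1/42)*(-1)*(-48 + 673)) = 126*((1/42)*(-1)*625) = 126*(-625/42) = -1875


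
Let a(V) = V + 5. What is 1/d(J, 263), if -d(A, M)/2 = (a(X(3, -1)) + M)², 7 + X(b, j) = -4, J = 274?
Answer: -1/132098 ≈ -7.5701e-6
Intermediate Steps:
X(b, j) = -11 (X(b, j) = -7 - 4 = -11)
a(V) = 5 + V
d(A, M) = -2*(-6 + M)² (d(A, M) = -2*((5 - 11) + M)² = -2*(-6 + M)²)
1/d(J, 263) = 1/(-2*(-6 + 263)²) = 1/(-2*257²) = 1/(-2*66049) = 1/(-132098) = -1/132098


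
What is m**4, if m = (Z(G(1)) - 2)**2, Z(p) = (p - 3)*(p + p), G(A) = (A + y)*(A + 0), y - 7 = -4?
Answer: 1679616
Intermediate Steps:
y = 3 (y = 7 - 4 = 3)
G(A) = A*(3 + A) (G(A) = (A + 3)*(A + 0) = (3 + A)*A = A*(3 + A))
Z(p) = 2*p*(-3 + p) (Z(p) = (-3 + p)*(2*p) = 2*p*(-3 + p))
m = 36 (m = (2*(1*(3 + 1))*(-3 + 1*(3 + 1)) - 2)**2 = (2*(1*4)*(-3 + 1*4) - 2)**2 = (2*4*(-3 + 4) - 2)**2 = (2*4*1 - 2)**2 = (8 - 2)**2 = 6**2 = 36)
m**4 = 36**4 = 1679616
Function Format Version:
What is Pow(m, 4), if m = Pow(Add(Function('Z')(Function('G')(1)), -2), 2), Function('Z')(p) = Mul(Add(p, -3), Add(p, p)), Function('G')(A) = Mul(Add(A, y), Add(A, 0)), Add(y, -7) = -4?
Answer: 1679616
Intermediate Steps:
y = 3 (y = Add(7, -4) = 3)
Function('G')(A) = Mul(A, Add(3, A)) (Function('G')(A) = Mul(Add(A, 3), Add(A, 0)) = Mul(Add(3, A), A) = Mul(A, Add(3, A)))
Function('Z')(p) = Mul(2, p, Add(-3, p)) (Function('Z')(p) = Mul(Add(-3, p), Mul(2, p)) = Mul(2, p, Add(-3, p)))
m = 36 (m = Pow(Add(Mul(2, Mul(1, Add(3, 1)), Add(-3, Mul(1, Add(3, 1)))), -2), 2) = Pow(Add(Mul(2, Mul(1, 4), Add(-3, Mul(1, 4))), -2), 2) = Pow(Add(Mul(2, 4, Add(-3, 4)), -2), 2) = Pow(Add(Mul(2, 4, 1), -2), 2) = Pow(Add(8, -2), 2) = Pow(6, 2) = 36)
Pow(m, 4) = Pow(36, 4) = 1679616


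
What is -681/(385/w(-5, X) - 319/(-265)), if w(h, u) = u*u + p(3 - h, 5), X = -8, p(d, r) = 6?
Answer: -360930/3553 ≈ -101.58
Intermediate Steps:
w(h, u) = 6 + u**2 (w(h, u) = u*u + 6 = u**2 + 6 = 6 + u**2)
-681/(385/w(-5, X) - 319/(-265)) = -681/(385/(6 + (-8)**2) - 319/(-265)) = -681/(385/(6 + 64) - 319*(-1/265)) = -681/(385/70 + 319/265) = -681/(385*(1/70) + 319/265) = -681/(11/2 + 319/265) = -681/3553/530 = -681*530/3553 = -360930/3553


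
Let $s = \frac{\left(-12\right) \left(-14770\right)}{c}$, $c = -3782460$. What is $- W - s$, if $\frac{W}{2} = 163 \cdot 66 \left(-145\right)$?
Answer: $\frac{196676575574}{63041} \approx 3.1198 \cdot 10^{6}$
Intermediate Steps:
$s = - \frac{2954}{63041}$ ($s = \frac{\left(-12\right) \left(-14770\right)}{-3782460} = 177240 \left(- \frac{1}{3782460}\right) = - \frac{2954}{63041} \approx -0.046858$)
$W = -3119820$ ($W = 2 \cdot 163 \cdot 66 \left(-145\right) = 2 \cdot 10758 \left(-145\right) = 2 \left(-1559910\right) = -3119820$)
$- W - s = \left(-1\right) \left(-3119820\right) - - \frac{2954}{63041} = 3119820 + \frac{2954}{63041} = \frac{196676575574}{63041}$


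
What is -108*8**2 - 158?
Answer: -7070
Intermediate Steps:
-108*8**2 - 158 = -108*64 - 158 = -6912 - 158 = -7070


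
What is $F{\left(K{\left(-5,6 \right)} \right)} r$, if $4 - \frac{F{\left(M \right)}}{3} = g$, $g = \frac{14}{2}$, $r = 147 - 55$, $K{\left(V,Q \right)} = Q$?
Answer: $-828$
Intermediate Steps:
$r = 92$ ($r = 147 - 55 = 92$)
$g = 7$ ($g = 14 \cdot \frac{1}{2} = 7$)
$F{\left(M \right)} = -9$ ($F{\left(M \right)} = 12 - 21 = -9$)
$F{\left(K{\left(-5,6 \right)} \right)} r = \left(-9\right) 92 = -828$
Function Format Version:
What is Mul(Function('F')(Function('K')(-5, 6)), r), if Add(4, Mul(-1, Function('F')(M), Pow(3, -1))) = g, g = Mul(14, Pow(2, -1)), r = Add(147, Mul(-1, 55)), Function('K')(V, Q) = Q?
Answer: -828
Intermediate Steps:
r = 92 (r = Add(147, -55) = 92)
g = 7 (g = Mul(14, Rational(1, 2)) = 7)
Function('F')(M) = -9 (Function('F')(M) = Add(12, Mul(-3, 7)) = Add(12, -21) = -9)
Mul(Function('F')(Function('K')(-5, 6)), r) = Mul(-9, 92) = -828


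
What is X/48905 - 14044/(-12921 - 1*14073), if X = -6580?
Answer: 50920130/132014157 ≈ 0.38572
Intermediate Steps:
X/48905 - 14044/(-12921 - 1*14073) = -6580/48905 - 14044/(-12921 - 1*14073) = -6580*1/48905 - 14044/(-12921 - 14073) = -1316/9781 - 14044/(-26994) = -1316/9781 - 14044*(-1/26994) = -1316/9781 + 7022/13497 = 50920130/132014157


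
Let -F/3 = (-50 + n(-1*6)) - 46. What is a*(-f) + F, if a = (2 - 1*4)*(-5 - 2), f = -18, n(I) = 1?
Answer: 537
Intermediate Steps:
a = 14 (a = (2 - 4)*(-7) = -2*(-7) = 14)
F = 285 (F = -3*((-50 + 1) - 46) = -3*(-49 - 46) = -3*(-95) = 285)
a*(-f) + F = 14*(-1*(-18)) + 285 = 14*18 + 285 = 252 + 285 = 537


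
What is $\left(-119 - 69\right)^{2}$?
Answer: $35344$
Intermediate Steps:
$\left(-119 - 69\right)^{2} = \left(-188\right)^{2} = 35344$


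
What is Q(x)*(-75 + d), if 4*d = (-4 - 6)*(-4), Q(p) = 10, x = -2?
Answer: -650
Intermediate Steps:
d = 10 (d = ((-4 - 6)*(-4))/4 = (-10*(-4))/4 = (¼)*40 = 10)
Q(x)*(-75 + d) = 10*(-75 + 10) = 10*(-65) = -650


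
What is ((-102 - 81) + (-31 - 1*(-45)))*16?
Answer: -2704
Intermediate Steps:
((-102 - 81) + (-31 - 1*(-45)))*16 = (-183 + (-31 + 45))*16 = (-183 + 14)*16 = -169*16 = -2704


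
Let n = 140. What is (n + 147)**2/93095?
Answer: 82369/93095 ≈ 0.88478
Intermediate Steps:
(n + 147)**2/93095 = (140 + 147)**2/93095 = 287**2*(1/93095) = 82369*(1/93095) = 82369/93095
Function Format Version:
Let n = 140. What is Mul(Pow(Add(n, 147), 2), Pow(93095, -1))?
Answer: Rational(82369, 93095) ≈ 0.88478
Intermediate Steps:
Mul(Pow(Add(n, 147), 2), Pow(93095, -1)) = Mul(Pow(Add(140, 147), 2), Pow(93095, -1)) = Mul(Pow(287, 2), Rational(1, 93095)) = Mul(82369, Rational(1, 93095)) = Rational(82369, 93095)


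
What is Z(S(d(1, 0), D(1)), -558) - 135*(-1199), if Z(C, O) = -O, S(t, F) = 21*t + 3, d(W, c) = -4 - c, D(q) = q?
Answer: 162423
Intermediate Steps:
S(t, F) = 3 + 21*t
Z(S(d(1, 0), D(1)), -558) - 135*(-1199) = -1*(-558) - 135*(-1199) = 558 - 1*(-161865) = 558 + 161865 = 162423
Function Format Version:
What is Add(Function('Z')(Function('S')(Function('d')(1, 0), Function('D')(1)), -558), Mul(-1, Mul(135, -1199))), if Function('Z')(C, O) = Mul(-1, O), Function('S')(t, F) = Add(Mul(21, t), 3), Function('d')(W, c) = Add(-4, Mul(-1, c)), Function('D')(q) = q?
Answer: 162423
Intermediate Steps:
Function('S')(t, F) = Add(3, Mul(21, t))
Add(Function('Z')(Function('S')(Function('d')(1, 0), Function('D')(1)), -558), Mul(-1, Mul(135, -1199))) = Add(Mul(-1, -558), Mul(-1, Mul(135, -1199))) = Add(558, Mul(-1, -161865)) = Add(558, 161865) = 162423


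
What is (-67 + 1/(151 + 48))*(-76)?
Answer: 1013232/199 ≈ 5091.6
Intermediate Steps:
(-67 + 1/(151 + 48))*(-76) = (-67 + 1/199)*(-76) = -13332/199*(-76) = 1013232/199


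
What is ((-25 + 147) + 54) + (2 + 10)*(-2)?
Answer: 152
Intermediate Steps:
((-25 + 147) + 54) + (2 + 10)*(-2) = (122 + 54) + 12*(-2) = 176 - 24 = 152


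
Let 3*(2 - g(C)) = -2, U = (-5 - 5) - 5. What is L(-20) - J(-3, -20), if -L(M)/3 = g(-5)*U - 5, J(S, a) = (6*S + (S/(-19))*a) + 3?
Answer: 2910/19 ≈ 153.16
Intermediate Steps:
U = -15 (U = -10 - 5 = -15)
g(C) = 8/3 (g(C) = 2 - 1/3*(-2) = 2 + 2/3 = 8/3)
J(S, a) = 3 + 6*S - S*a/19 (J(S, a) = (6*S + (S*(-1/19))*a) + 3 = (6*S + (-S/19)*a) + 3 = (6*S - S*a/19) + 3 = 3 + 6*S - S*a/19)
L(M) = 135 (L(M) = -3*((8/3)*(-15) - 5) = -3*(-40 - 5) = -3*(-45) = 135)
L(-20) - J(-3, -20) = 135 - (3 + 6*(-3) - 1/19*(-3)*(-20)) = 135 - (3 - 18 - 60/19) = 135 - 1*(-345/19) = 135 + 345/19 = 2910/19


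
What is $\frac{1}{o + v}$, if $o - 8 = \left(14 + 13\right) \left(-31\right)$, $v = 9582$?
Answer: $\frac{1}{8753} \approx 0.00011425$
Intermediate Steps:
$o = -829$ ($o = 8 + \left(14 + 13\right) \left(-31\right) = 8 + 27 \left(-31\right) = 8 - 837 = -829$)
$\frac{1}{o + v} = \frac{1}{-829 + 9582} = \frac{1}{8753}$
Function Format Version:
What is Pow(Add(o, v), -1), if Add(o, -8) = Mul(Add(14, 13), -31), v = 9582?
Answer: Rational(1, 8753) ≈ 0.00011425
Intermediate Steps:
o = -829 (o = Add(8, Mul(Add(14, 13), -31)) = Add(8, Mul(27, -31)) = Add(8, -837) = -829)
Pow(Add(o, v), -1) = Pow(Add(-829, 9582), -1) = Pow(8753, -1) = Rational(1, 8753)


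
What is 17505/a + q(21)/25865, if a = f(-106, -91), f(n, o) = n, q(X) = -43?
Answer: -452771383/2741690 ≈ -165.14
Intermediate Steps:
a = -106
17505/a + q(21)/25865 = 17505/(-106) - 43/25865 = 17505*(-1/106) - 43*1/25865 = -17505/106 - 43/25865 = -452771383/2741690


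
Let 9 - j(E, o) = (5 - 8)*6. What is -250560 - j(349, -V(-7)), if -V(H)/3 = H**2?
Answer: -250587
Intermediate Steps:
V(H) = -3*H**2
j(E, o) = 27 (j(E, o) = 9 - (5 - 8)*6 = 9 - (-3)*6 = 9 - 1*(-18) = 9 + 18 = 27)
-250560 - j(349, -V(-7)) = -250560 - 1*27 = -250560 - 27 = -250587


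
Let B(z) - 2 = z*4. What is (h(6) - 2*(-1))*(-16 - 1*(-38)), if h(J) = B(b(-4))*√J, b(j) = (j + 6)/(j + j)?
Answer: 44 + 22*√6 ≈ 97.889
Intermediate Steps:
b(j) = (6 + j)/(2*j) (b(j) = (6 + j)/((2*j)) = (6 + j)*(1/(2*j)) = (6 + j)/(2*j))
B(z) = 2 + 4*z (B(z) = 2 + z*4 = 2 + 4*z)
h(J) = √J (h(J) = (2 + 4*((½)*(6 - 4)/(-4)))*√J = (2 + 4*((½)*(-¼)*2))*√J = (2 + 4*(-¼))*√J = (2 - 1)*√J = 1*√J = √J)
(h(6) - 2*(-1))*(-16 - 1*(-38)) = (√6 - 2*(-1))*(-16 - 1*(-38)) = (√6 + 2)*(-16 + 38) = (2 + √6)*22 = 44 + 22*√6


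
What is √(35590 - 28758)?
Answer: 4*√427 ≈ 82.656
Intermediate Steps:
√(35590 - 28758) = √6832 = 4*√427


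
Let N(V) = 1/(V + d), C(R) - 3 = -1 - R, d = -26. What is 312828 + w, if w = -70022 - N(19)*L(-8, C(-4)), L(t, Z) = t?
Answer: 1699634/7 ≈ 2.4280e+5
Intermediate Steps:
C(R) = 2 - R (C(R) = 3 + (-1 - R) = 2 - R)
N(V) = 1/(-26 + V) (N(V) = 1/(V - 26) = 1/(-26 + V))
w = -490162/7 (w = -70022 - (-8)/(-26 + 19) = -70022 - (-8)/(-7) = -70022 - (-1)*(-8)/7 = -70022 - 1*8/7 = -70022 - 8/7 = -490162/7 ≈ -70023.)
312828 + w = 312828 - 490162/7 = 1699634/7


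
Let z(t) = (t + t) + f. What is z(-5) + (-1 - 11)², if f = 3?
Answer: 137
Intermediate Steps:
z(t) = 3 + 2*t (z(t) = (t + t) + 3 = 2*t + 3 = 3 + 2*t)
z(-5) + (-1 - 11)² = (3 + 2*(-5)) + (-1 - 11)² = (3 - 10) + (-12)² = -7 + 144 = 137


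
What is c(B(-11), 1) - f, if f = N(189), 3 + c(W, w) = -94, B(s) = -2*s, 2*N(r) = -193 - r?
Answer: 94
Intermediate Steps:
N(r) = -193/2 - r/2 (N(r) = (-193 - r)/2 = -193/2 - r/2)
c(W, w) = -97 (c(W, w) = -3 - 94 = -97)
f = -191 (f = -193/2 - ½*189 = -193/2 - 189/2 = -191)
c(B(-11), 1) - f = -97 - 1*(-191) = -97 + 191 = 94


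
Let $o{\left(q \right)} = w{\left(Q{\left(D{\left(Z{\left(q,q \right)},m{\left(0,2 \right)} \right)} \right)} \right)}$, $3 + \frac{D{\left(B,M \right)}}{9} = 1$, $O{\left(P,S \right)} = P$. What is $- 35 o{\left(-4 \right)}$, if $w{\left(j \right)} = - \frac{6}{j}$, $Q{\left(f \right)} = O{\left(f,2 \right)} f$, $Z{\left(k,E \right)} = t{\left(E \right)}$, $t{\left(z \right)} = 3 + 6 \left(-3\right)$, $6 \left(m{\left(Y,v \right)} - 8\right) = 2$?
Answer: $\frac{35}{54} \approx 0.64815$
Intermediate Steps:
$m{\left(Y,v \right)} = \frac{25}{3}$ ($m{\left(Y,v \right)} = 8 + \frac{1}{6} \cdot 2 = 8 + \frac{1}{3} = \frac{25}{3}$)
$t{\left(z \right)} = -15$ ($t{\left(z \right)} = 3 - 18 = -15$)
$Z{\left(k,E \right)} = -15$
$D{\left(B,M \right)} = -18$ ($D{\left(B,M \right)} = -27 + 9 \cdot 1 = -27 + 9 = -18$)
$Q{\left(f \right)} = f^{2}$ ($Q{\left(f \right)} = f f = f^{2}$)
$o{\left(q \right)} = - \frac{1}{54}$ ($o{\left(q \right)} = - \frac{6}{\left(-18\right)^{2}} = - \frac{6}{324} = \left(-6\right) \frac{1}{324} = - \frac{1}{54}$)
$- 35 o{\left(-4 \right)} = \left(-35\right) \left(- \frac{1}{54}\right) = \frac{35}{54}$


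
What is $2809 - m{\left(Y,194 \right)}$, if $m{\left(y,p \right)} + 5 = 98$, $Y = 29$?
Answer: $2716$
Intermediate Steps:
$m{\left(y,p \right)} = 93$ ($m{\left(y,p \right)} = -5 + 98 = 93$)
$2809 - m{\left(Y,194 \right)} = 2809 - 93 = 2716$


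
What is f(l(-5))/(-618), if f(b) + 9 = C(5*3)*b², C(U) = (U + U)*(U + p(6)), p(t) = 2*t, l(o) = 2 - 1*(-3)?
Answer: -6747/206 ≈ -32.752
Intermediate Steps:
l(o) = 5 (l(o) = 2 + 3 = 5)
C(U) = 2*U*(12 + U) (C(U) = (U + U)*(U + 2*6) = (2*U)*(U + 12) = (2*U)*(12 + U) = 2*U*(12 + U))
f(b) = -9 + 810*b² (f(b) = -9 + (2*(5*3)*(12 + 5*3))*b² = -9 + (2*15*(12 + 15))*b² = -9 + (2*15*27)*b² = -9 + 810*b²)
f(l(-5))/(-618) = (-9 + 810*5²)/(-618) = (-9 + 810*25)*(-1/618) = (-9 + 20250)*(-1/618) = 20241*(-1/618) = -6747/206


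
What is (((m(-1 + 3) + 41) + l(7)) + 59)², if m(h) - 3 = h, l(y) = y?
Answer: 12544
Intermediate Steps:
m(h) = 3 + h
(((m(-1 + 3) + 41) + l(7)) + 59)² = ((((3 + (-1 + 3)) + 41) + 7) + 59)² = ((((3 + 2) + 41) + 7) + 59)² = (((5 + 41) + 7) + 59)² = ((46 + 7) + 59)² = (53 + 59)² = 112² = 12544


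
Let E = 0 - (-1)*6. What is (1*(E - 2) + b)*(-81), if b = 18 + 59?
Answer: -6561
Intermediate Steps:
E = 6 (E = 0 - 1*(-6) = 0 + 6 = 6)
b = 77
(1*(E - 2) + b)*(-81) = (1*(6 - 2) + 77)*(-81) = (1*4 + 77)*(-81) = (4 + 77)*(-81) = 81*(-81) = -6561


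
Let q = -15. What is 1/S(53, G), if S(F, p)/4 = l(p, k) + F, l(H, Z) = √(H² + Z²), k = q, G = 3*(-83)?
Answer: -53/237668 + 3*√6914/237668 ≈ 0.00082658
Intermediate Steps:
G = -249
k = -15
S(F, p) = 4*F + 4*√(225 + p²) (S(F, p) = 4*(√(p² + (-15)²) + F) = 4*(√(p² + 225) + F) = 4*(√(225 + p²) + F) = 4*(F + √(225 + p²)) = 4*F + 4*√(225 + p²))
1/S(53, G) = 1/(4*53 + 4*√(225 + (-249)²)) = 1/(212 + 4*√(225 + 62001)) = 1/(212 + 4*√62226) = 1/(212 + 4*(3*√6914)) = 1/(212 + 12*√6914)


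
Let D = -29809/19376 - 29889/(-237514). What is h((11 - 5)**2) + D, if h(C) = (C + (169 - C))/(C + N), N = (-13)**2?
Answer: -277469848297/471712304560 ≈ -0.58822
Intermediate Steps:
N = 169
h(C) = 169/(169 + C) (h(C) = (C + (169 - C))/(C + 169) = 169/(169 + C))
D = -3250462781/2301035632 (D = -29809*1/19376 - 29889*(-1/237514) = -29809/19376 + 29889/237514 = -3250462781/2301035632 ≈ -1.4126)
h((11 - 5)**2) + D = 169/(169 + (11 - 5)**2) - 3250462781/2301035632 = 169/(169 + 6**2) - 3250462781/2301035632 = 169/(169 + 36) - 3250462781/2301035632 = 169/205 - 3250462781/2301035632 = -277469848297/471712304560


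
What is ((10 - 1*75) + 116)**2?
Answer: 2601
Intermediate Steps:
((10 - 1*75) + 116)**2 = ((10 - 75) + 116)**2 = (-65 + 116)**2 = 51**2 = 2601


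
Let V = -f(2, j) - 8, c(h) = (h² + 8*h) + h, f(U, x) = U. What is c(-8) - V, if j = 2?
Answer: 2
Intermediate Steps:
c(h) = h² + 9*h
V = -10 (V = -1*2 - 8 = -2 - 8 = -10)
c(-8) - V = -8*(9 - 8) - 1*(-10) = -8*1 + 10 = -8 + 10 = 2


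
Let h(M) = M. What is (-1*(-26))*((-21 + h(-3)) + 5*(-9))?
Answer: -1794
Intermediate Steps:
(-1*(-26))*((-21 + h(-3)) + 5*(-9)) = (-1*(-26))*((-21 - 3) + 5*(-9)) = 26*(-24 - 45) = 26*(-69) = -1794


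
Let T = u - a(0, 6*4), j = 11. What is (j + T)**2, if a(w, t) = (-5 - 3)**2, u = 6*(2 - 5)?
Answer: 5041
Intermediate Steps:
u = -18 (u = 6*(-3) = -18)
a(w, t) = 64 (a(w, t) = (-8)**2 = 64)
T = -82 (T = -18 - 1*64 = -18 - 64 = -82)
(j + T)**2 = (11 - 82)**2 = (-71)**2 = 5041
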